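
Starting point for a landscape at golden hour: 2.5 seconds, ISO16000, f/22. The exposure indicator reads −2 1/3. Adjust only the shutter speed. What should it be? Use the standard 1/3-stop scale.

13 s

Underexposed by 2 1/3 stops → need 2 1/3 stops brighter.
Shutter speed: 2.5 → 3.2 → 4 → 5 → 6 → 8 → 10 → 13.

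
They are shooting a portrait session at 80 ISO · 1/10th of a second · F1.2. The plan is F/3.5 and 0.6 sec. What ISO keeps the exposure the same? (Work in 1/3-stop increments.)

ISO 100

Aperture: f/1.2 → f/1.4 → f/1.6 → f/1.8 → f/2 → f/2.2 → f/2.5 → f/2.8 → f/3.2 → f/3.5 — 3 stops narrower (darker).
Shutter speed: 1/10 → 1/8 → 1/6 → 1/5 → 1/4 → 0.3 → 0.4 → 0.5 → 0.6 — 2 2/3 stops slower (brighter).
Net change so far: 1/3 stop darker. Offset with the ISO: 80 → 100.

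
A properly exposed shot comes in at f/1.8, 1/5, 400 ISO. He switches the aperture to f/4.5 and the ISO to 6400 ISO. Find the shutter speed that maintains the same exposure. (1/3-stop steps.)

Aperture: f/1.8 → f/2 → f/2.2 → f/2.5 → f/2.8 → f/3.2 → f/3.5 → f/4 → f/4.5 — 2 2/3 stops smaller aperture (darker).
ISO: 400 → 500 → 640 → 800 → 1000 → 1250 → 1600 → 2000 → 2500 → 3200 → 4000 → 5000 → 6400 — 4 stops raised (brighter).
Net change so far: 1 1/3 stops brighter. Offset with the shutter speed: 1/5 → 1/6 → 1/8 → 1/10 → 1/13.

1/13s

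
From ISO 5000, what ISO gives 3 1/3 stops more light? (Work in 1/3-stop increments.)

ISO 51200

ISO: 5000 → 6400 → 8000 → 10000 → 12800 → 16000 → 20000 → 25600 → 32000 → 40000 → 51200 — 3 1/3 stops higher (brighter).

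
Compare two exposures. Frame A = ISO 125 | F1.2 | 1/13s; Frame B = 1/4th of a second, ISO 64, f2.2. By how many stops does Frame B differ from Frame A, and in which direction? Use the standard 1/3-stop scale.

1 stop darker

Aperture: f/1.2 → f/1.4 → f/1.6 → f/1.8 → f/2 → f/2.2 — 1 2/3 stops stopped down (darker).
Shutter speed: 1/13 → 1/10 → 1/8 → 1/6 → 1/5 → 1/4 — 1 2/3 stops slower (brighter).
ISO: 125 → 100 → 80 → 64 — 1 stop dropped (darker).
Net: −1 2/3 +1 2/3 −1 = −1 stop.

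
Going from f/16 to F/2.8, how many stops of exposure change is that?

f/16 → f/11 → f/8 → f/5.6 → f/4 → f/2.8 — count the steps: 5 stops.

5 stops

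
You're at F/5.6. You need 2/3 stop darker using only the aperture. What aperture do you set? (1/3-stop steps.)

Aperture: f/5.6 → f/6.3 → f/7.1 — 2/3 stop narrower (darker).

f/7.1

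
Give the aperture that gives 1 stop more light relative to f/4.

Aperture: f/4 → f/2.8 — 1 stop larger aperture (brighter).

f/2.8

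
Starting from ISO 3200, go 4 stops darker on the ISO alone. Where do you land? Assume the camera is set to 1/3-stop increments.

ISO: 3200 → 2500 → 2000 → 1600 → 1250 → 1000 → 800 → 640 → 500 → 400 → 320 → 250 → 200 — 4 stops dropped (darker).

ISO 200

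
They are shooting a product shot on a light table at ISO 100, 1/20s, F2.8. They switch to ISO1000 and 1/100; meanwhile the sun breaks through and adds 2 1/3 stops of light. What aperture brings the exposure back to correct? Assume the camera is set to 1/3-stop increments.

f/9

Scene light: 2 1/3 stops brighter.
ISO: 100 → 125 → 160 → 200 → 250 → 320 → 400 → 500 → 640 → 800 → 1000 — 3 1/3 stops higher (brighter).
Shutter speed: 1/20 → 1/25 → 1/30 → 1/40 → 1/50 → 1/60 → 1/80 → 1/100 — 2 1/3 stops faster (darker).
Net so far: 3 1/3 stops brighter. Aperture: f/2.8 → f/3.2 → f/3.5 → f/4 → f/4.5 → f/5 → f/5.6 → f/6.3 → f/7.1 → f/8 → f/9.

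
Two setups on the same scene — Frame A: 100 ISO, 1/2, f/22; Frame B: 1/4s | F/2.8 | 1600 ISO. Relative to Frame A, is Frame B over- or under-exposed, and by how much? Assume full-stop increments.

9 stops brighter

Aperture: f/22 → f/16 → f/11 → f/8 → f/5.6 → f/4 → f/2.8 — 6 stops wider (brighter).
Shutter speed: 1/2 → 1/4 — 1 stop shorter (darker).
ISO: 100 → 200 → 400 → 800 → 1600 — 4 stops raised (brighter).
Net: +6 −1 +4 = +9 stops.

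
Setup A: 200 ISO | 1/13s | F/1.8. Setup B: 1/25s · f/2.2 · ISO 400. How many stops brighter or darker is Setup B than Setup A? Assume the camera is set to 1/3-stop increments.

Aperture: f/1.8 → f/2 → f/2.2 — 2/3 stop stopped down (darker).
Shutter speed: 1/13 → 1/15 → 1/20 → 1/25 — 1 stop shorter (darker).
ISO: 200 → 250 → 320 → 400 — 1 stop higher (brighter).
Net: −2/3 −1 +1 = −2/3 stops.

2/3 stop darker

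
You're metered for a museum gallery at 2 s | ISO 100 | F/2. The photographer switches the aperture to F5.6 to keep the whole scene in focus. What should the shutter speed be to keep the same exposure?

15 s

Aperture: f/2 → f/2.8 → f/4 → f/5.6 — 3 stops smaller aperture (darker).
Need 3 stops brighter from the shutter speed: 2 → 4 → 8 → 15.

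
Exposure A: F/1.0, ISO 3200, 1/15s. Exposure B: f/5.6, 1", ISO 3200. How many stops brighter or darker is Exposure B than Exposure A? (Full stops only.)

Aperture: f/1.0 → f/1.4 → f/2 → f/2.8 → f/4 → f/5.6 — 5 stops stopped down (darker).
Shutter speed: 1/15 → 1/8 → 1/4 → 1/2 → 1 — 4 stops longer (brighter).
ISO: unchanged.
Net: −5 +4 = −1 stop.

1 stop darker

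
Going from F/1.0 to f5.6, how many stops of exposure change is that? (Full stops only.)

f/1.0 → f/1.4 → f/2 → f/2.8 → f/4 → f/5.6 — count the steps: 5 stops.

5 stops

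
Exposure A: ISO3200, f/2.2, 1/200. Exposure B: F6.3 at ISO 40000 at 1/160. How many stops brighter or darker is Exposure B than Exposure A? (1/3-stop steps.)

1 stop brighter

Aperture: f/2.2 → f/2.5 → f/2.8 → f/3.2 → f/3.5 → f/4 → f/4.5 → f/5 → f/5.6 → f/6.3 — 3 stops narrower (darker).
Shutter speed: 1/200 → 1/160 — 1/3 stop slower (brighter).
ISO: 3200 → 4000 → 5000 → 6400 → 8000 → 10000 → 12800 → 16000 → 20000 → 25600 → 32000 → 40000 — 3 2/3 stops raised (brighter).
Net: −3 +1/3 +3 2/3 = +1 stop.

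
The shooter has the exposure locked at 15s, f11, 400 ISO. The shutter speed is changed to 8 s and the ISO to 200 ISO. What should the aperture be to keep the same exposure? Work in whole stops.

f/5.6

Shutter speed: 15 → 8 — 1 stop shorter (darker).
ISO: 400 → 200 — 1 stop dropped (darker).
Net change so far: 2 stops darker. Offset with the aperture: f/11 → f/8 → f/5.6.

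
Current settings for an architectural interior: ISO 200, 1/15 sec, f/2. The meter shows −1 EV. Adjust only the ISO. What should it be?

ISO 400

Underexposed by 1 stop → need 1 stop brighter.
ISO: 200 → 400.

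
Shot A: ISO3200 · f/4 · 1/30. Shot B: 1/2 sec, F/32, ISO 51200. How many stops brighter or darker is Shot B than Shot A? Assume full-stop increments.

2 stops brighter

Aperture: f/4 → f/5.6 → f/8 → f/11 → f/16 → f/22 → f/32 — 6 stops smaller aperture (darker).
Shutter speed: 1/30 → 1/15 → 1/8 → 1/4 → 1/2 — 4 stops longer (brighter).
ISO: 3200 → 6400 → 12800 → 25600 → 51200 — 4 stops raised (brighter).
Net: −6 +4 +4 = +2 stops.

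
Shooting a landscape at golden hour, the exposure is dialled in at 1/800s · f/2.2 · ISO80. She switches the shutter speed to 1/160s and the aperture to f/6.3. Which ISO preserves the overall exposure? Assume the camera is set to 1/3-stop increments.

ISO 125

Shutter speed: 1/800 → 1/640 → 1/500 → 1/400 → 1/320 → 1/250 → 1/200 → 1/160 — 2 1/3 stops slower (brighter).
Aperture: f/2.2 → f/2.5 → f/2.8 → f/3.2 → f/3.5 → f/4 → f/4.5 → f/5 → f/5.6 → f/6.3 — 3 stops stopped down (darker).
Net change so far: 2/3 stop darker. Offset with the ISO: 80 → 100 → 125.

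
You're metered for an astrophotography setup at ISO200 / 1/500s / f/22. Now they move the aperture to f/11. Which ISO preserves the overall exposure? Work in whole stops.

ISO 50

Aperture: f/22 → f/16 → f/11 — 2 stops wider (brighter).
Need 2 stops darker from the ISO: 200 → 100 → 50.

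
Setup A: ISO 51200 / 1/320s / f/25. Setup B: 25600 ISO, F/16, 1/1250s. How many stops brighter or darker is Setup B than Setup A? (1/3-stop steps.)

Aperture: f/25 → f/22 → f/20 → f/18 → f/16 — 1 1/3 stops opened up (brighter).
Shutter speed: 1/320 → 1/400 → 1/500 → 1/640 → 1/800 → 1/1000 → 1/1250 — 2 stops faster (darker).
ISO: 51200 → 40000 → 32000 → 25600 — 1 stop dropped (darker).
Net: +1 1/3 −2 −1 = −1 2/3 stops.

1 2/3 stops darker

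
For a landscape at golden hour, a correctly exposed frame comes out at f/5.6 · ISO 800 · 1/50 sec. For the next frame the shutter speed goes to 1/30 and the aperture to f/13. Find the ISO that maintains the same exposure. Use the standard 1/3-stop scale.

ISO 2500

Shutter speed: 1/50 → 1/40 → 1/30 — 2/3 stop longer (brighter).
Aperture: f/5.6 → f/6.3 → f/7.1 → f/8 → f/9 → f/10 → f/11 → f/13 — 2 1/3 stops narrower (darker).
Net change so far: 1 2/3 stops darker. Offset with the ISO: 800 → 1000 → 1250 → 1600 → 2000 → 2500.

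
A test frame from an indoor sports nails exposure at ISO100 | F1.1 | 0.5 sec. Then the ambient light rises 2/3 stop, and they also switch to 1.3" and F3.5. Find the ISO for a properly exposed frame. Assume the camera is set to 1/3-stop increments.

ISO 250

Scene light: 2/3 stop brighter.
Shutter speed: 0.5 → 0.6 → 0.8 → 1 → 1.3 — 1 1/3 stops slower (brighter).
Aperture: f/1.1 → f/1.2 → f/1.4 → f/1.6 → f/1.8 → f/2 → f/2.2 → f/2.5 → f/2.8 → f/3.2 → f/3.5 — 3 1/3 stops stopped down (darker).
Net so far: 1 1/3 stops darker. ISO: 100 → 125 → 160 → 200 → 250.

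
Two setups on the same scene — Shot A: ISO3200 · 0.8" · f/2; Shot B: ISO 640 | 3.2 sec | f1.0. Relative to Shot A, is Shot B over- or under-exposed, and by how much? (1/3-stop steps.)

Aperture: f/2 → f/1.8 → f/1.6 → f/1.4 → f/1.2 → f/1.1 → f/1.0 — 2 stops larger aperture (brighter).
Shutter speed: 0.8 → 1 → 1.3 → 1.6 → 2 → 2.5 → 3.2 — 2 stops longer (brighter).
ISO: 3200 → 2500 → 2000 → 1600 → 1250 → 1000 → 800 → 640 — 2 1/3 stops dropped (darker).
Net: +2 +2 −2 1/3 = +1 2/3 stops.

1 2/3 stops brighter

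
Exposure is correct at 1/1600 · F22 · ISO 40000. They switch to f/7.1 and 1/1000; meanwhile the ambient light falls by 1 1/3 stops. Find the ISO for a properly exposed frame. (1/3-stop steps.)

Scene light: 1 1/3 stops darker.
Aperture: f/22 → f/20 → f/18 → f/16 → f/14 → f/13 → f/11 → f/10 → f/9 → f/8 → f/7.1 — 3 1/3 stops larger aperture (brighter).
Shutter speed: 1/1600 → 1/1250 → 1/1000 — 2/3 stop slower (brighter).
Net so far: 2 2/3 stops brighter. ISO: 40000 → 32000 → 25600 → 20000 → 16000 → 12800 → 10000 → 8000 → 6400.

ISO 6400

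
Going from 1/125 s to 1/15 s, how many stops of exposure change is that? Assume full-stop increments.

1/125 → 1/60 → 1/30 → 1/15 — count the steps: 3 stops.

3 stops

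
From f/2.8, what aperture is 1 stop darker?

Aperture: f/2.8 → f/4 — 1 stop stopped down (darker).

f/4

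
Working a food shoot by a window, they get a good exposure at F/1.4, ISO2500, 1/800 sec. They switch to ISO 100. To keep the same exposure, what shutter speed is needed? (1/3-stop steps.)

1/30s

ISO: 2500 → 2000 → 1600 → 1250 → 1000 → 800 → 640 → 500 → 400 → 320 → 250 → 200 → 160 → 125 → 100 — 4 2/3 stops dropped (darker).
Need 4 2/3 stops brighter from the shutter speed: 1/800 → 1/640 → 1/500 → 1/400 → 1/320 → 1/250 → 1/200 → 1/160 → 1/125 → 1/100 → 1/80 → 1/60 → 1/50 → 1/40 → 1/30.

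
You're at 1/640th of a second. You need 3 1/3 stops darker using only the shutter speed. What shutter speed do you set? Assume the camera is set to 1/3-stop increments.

Shutter speed: 1/640 → 1/800 → 1/1000 → 1/1250 → 1/1600 → 1/2000 → 1/2500 → 1/3200 → 1/4000 → 1/5000 → 1/6400 — 3 1/3 stops shorter (darker).

1/6400s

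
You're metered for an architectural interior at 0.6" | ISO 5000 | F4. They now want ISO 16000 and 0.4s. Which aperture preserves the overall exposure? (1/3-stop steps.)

ISO: 5000 → 6400 → 8000 → 10000 → 12800 → 16000 — 1 2/3 stops higher (brighter).
Shutter speed: 0.6 → 0.5 → 0.4 — 2/3 stop faster (darker).
Net change so far: 1 stop brighter. Offset with the aperture: f/4 → f/4.5 → f/5 → f/5.6.

f/5.6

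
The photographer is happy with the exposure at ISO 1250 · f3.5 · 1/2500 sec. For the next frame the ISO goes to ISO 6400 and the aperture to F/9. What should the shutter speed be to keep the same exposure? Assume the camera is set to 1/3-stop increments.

1/2000s

ISO: 1250 → 1600 → 2000 → 2500 → 3200 → 4000 → 5000 → 6400 — 2 1/3 stops higher (brighter).
Aperture: f/3.5 → f/4 → f/4.5 → f/5 → f/5.6 → f/6.3 → f/7.1 → f/8 → f/9 — 2 2/3 stops smaller aperture (darker).
Net change so far: 1/3 stop darker. Offset with the shutter speed: 1/2500 → 1/2000.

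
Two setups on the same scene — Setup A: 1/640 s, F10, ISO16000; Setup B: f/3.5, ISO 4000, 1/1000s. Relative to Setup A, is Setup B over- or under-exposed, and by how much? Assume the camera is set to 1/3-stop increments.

1/3 stop brighter

Aperture: f/10 → f/9 → f/8 → f/7.1 → f/6.3 → f/5.6 → f/5 → f/4.5 → f/4 → f/3.5 — 3 stops wider (brighter).
Shutter speed: 1/640 → 1/800 → 1/1000 — 2/3 stop faster (darker).
ISO: 16000 → 12800 → 10000 → 8000 → 6400 → 5000 → 4000 — 2 stops dropped (darker).
Net: +3 −2/3 −2 = +1/3 stops.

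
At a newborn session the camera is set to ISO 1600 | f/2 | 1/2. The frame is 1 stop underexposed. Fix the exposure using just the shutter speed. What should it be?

Underexposed by 1 stop → need 1 stop brighter.
Shutter speed: 1/2 → 1.

1 s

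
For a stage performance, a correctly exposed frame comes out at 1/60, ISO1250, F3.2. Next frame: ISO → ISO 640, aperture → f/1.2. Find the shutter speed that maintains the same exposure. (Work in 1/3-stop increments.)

ISO: 1250 → 1000 → 800 → 640 — 1 stop lower (darker).
Aperture: f/3.2 → f/2.8 → f/2.5 → f/2.2 → f/2 → f/1.8 → f/1.6 → f/1.4 → f/1.2 — 2 2/3 stops larger aperture (brighter).
Net change so far: 1 2/3 stops brighter. Offset with the shutter speed: 1/60 → 1/80 → 1/100 → 1/125 → 1/160 → 1/200.

1/200s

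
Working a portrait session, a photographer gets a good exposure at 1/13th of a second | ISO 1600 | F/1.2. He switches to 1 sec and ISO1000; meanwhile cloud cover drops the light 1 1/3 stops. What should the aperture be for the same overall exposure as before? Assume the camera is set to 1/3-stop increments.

f/2.2

Scene light: 1 1/3 stops darker.
Shutter speed: 1/13 → 1/10 → 1/8 → 1/6 → 1/5 → 1/4 → 0.3 → 0.4 → 0.5 → 0.6 → 0.8 → 1 — 3 2/3 stops longer (brighter).
ISO: 1600 → 1250 → 1000 — 2/3 stop dropped (darker).
Net so far: 1 2/3 stops brighter. Aperture: f/1.2 → f/1.4 → f/1.6 → f/1.8 → f/2 → f/2.2.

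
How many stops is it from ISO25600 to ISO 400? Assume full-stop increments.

6 stops

25600 → 12800 → 6400 → 3200 → 1600 → 800 → 400 — count the steps: 6 stops.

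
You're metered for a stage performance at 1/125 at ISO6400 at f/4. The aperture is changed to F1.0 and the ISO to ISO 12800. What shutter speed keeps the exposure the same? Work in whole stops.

Aperture: f/4 → f/2.8 → f/2 → f/1.4 → f/1.0 — 4 stops wider (brighter).
ISO: 6400 → 12800 — 1 stop higher (brighter).
Net change so far: 5 stops brighter. Offset with the shutter speed: 1/125 → 1/250 → 1/500 → 1/1000 → 1/2000 → 1/4000.

1/4000s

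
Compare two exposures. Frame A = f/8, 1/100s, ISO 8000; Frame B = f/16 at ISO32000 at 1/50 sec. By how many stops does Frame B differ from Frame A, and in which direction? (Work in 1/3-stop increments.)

Aperture: f/8 → f/9 → f/10 → f/11 → f/13 → f/14 → f/16 — 2 stops stopped down (darker).
Shutter speed: 1/100 → 1/80 → 1/60 → 1/50 — 1 stop slower (brighter).
ISO: 8000 → 10000 → 12800 → 16000 → 20000 → 25600 → 32000 — 2 stops raised (brighter).
Net: −2 +1 +2 = +1 stop.

1 stop brighter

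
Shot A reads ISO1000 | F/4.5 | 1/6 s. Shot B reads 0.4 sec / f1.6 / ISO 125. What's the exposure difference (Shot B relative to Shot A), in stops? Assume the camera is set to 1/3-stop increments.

1 1/3 stops brighter

Aperture: f/4.5 → f/4 → f/3.5 → f/3.2 → f/2.8 → f/2.5 → f/2.2 → f/2 → f/1.8 → f/1.6 — 3 stops opened up (brighter).
Shutter speed: 1/6 → 1/5 → 1/4 → 0.3 → 0.4 — 1 1/3 stops longer (brighter).
ISO: 1000 → 800 → 640 → 500 → 400 → 320 → 250 → 200 → 160 → 125 — 3 stops lower (darker).
Net: +3 +1 1/3 −3 = +1 1/3 stops.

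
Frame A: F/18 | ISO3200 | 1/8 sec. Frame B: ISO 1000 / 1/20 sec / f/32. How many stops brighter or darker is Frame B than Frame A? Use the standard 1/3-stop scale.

Aperture: f/18 → f/20 → f/22 → f/25 → f/29 → f/32 — 1 2/3 stops stopped down (darker).
Shutter speed: 1/8 → 1/10 → 1/13 → 1/15 → 1/20 — 1 1/3 stops faster (darker).
ISO: 3200 → 2500 → 2000 → 1600 → 1250 → 1000 — 1 2/3 stops dropped (darker).
Net: −1 2/3 −1 1/3 −1 2/3 = −4 2/3 stops.

4 2/3 stops darker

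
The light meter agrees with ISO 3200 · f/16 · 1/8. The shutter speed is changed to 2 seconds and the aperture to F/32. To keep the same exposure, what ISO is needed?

Shutter speed: 1/8 → 1/4 → 1/2 → 1 → 2 — 4 stops slower (brighter).
Aperture: f/16 → f/22 → f/32 — 2 stops narrower (darker).
Net change so far: 2 stops brighter. Offset with the ISO: 3200 → 1600 → 800.

ISO 800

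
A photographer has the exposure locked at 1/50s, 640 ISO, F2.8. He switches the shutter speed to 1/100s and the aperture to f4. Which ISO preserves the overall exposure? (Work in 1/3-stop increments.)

ISO 2500

Shutter speed: 1/50 → 1/60 → 1/80 → 1/100 — 1 stop faster (darker).
Aperture: f/2.8 → f/3.2 → f/3.5 → f/4 — 1 stop narrower (darker).
Net change so far: 2 stops darker. Offset with the ISO: 640 → 800 → 1000 → 1250 → 1600 → 2000 → 2500.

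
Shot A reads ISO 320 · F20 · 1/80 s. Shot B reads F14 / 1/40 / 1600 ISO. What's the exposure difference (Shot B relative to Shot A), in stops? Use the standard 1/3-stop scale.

4 1/3 stops brighter

Aperture: f/20 → f/18 → f/16 → f/14 — 1 stop wider (brighter).
Shutter speed: 1/80 → 1/60 → 1/50 → 1/40 — 1 stop slower (brighter).
ISO: 320 → 400 → 500 → 640 → 800 → 1000 → 1250 → 1600 — 2 1/3 stops raised (brighter).
Net: +1 +1 +2 1/3 = +4 1/3 stops.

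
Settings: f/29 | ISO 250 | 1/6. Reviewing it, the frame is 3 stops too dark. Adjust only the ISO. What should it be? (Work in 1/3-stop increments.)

ISO 2000

Underexposed by 3 stops → need 3 stops brighter.
ISO: 250 → 320 → 400 → 500 → 640 → 800 → 1000 → 1250 → 1600 → 2000.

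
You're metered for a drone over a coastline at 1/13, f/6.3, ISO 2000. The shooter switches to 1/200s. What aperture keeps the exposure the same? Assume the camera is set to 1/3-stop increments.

Shutter speed: 1/13 → 1/15 → 1/20 → 1/25 → 1/30 → 1/40 → 1/50 → 1/60 → 1/80 → 1/100 → 1/125 → 1/160 → 1/200 — 4 stops shorter (darker).
Need 4 stops brighter from the aperture: f/6.3 → f/5.6 → f/5 → f/4.5 → f/4 → f/3.5 → f/3.2 → f/2.8 → f/2.5 → f/2.2 → f/2 → f/1.8 → f/1.6.

f/1.6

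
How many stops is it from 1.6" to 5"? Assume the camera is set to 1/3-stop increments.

1 2/3 stops

1.6 → 2 → 2.5 → 3.2 → 4 → 5 — count the steps: 5 third-stops = 1 2/3 stops.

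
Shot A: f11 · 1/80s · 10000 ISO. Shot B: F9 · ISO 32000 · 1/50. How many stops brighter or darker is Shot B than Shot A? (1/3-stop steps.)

Aperture: f/11 → f/10 → f/9 — 2/3 stop opened up (brighter).
Shutter speed: 1/80 → 1/60 → 1/50 — 2/3 stop longer (brighter).
ISO: 10000 → 12800 → 16000 → 20000 → 25600 → 32000 — 1 2/3 stops higher (brighter).
Net: +2/3 +2/3 +1 2/3 = +3 stops.

3 stops brighter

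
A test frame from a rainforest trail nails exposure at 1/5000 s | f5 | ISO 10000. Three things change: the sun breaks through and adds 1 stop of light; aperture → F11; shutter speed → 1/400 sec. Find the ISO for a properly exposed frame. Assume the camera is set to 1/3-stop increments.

ISO 2000

Scene light: 1 stop brighter.
Aperture: f/5 → f/5.6 → f/6.3 → f/7.1 → f/8 → f/9 → f/10 → f/11 — 2 1/3 stops stopped down (darker).
Shutter speed: 1/5000 → 1/4000 → 1/3200 → 1/2500 → 1/2000 → 1/1600 → 1/1250 → 1/1000 → 1/800 → 1/640 → 1/500 → 1/400 — 3 2/3 stops slower (brighter).
Net so far: 2 1/3 stops brighter. ISO: 10000 → 8000 → 6400 → 5000 → 4000 → 3200 → 2500 → 2000.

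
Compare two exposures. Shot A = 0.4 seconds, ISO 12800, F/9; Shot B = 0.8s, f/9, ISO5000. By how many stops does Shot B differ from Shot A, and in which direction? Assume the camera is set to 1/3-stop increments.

Aperture: unchanged.
Shutter speed: 0.4 → 0.5 → 0.6 → 0.8 — 1 stop longer (brighter).
ISO: 12800 → 10000 → 8000 → 6400 → 5000 — 1 1/3 stops dropped (darker).
Net: +1 −1 1/3 = −1/3 stops.

1/3 stop darker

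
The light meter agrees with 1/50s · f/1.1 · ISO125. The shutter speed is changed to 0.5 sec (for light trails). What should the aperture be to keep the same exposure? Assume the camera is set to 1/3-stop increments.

f/5.6

Shutter speed: 1/50 → 1/40 → 1/30 → 1/25 → 1/20 → 1/15 → 1/13 → 1/10 → 1/8 → 1/6 → 1/5 → 1/4 → 0.3 → 0.4 → 0.5 — 4 2/3 stops longer (brighter).
Need 4 2/3 stops darker from the aperture: f/1.1 → f/1.2 → f/1.4 → f/1.6 → f/1.8 → f/2 → f/2.2 → f/2.5 → f/2.8 → f/3.2 → f/3.5 → f/4 → f/4.5 → f/5 → f/5.6.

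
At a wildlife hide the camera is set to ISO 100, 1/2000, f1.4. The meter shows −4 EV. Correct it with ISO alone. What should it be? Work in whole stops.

ISO 1600

Underexposed by 4 stops → need 4 stops brighter.
ISO: 100 → 200 → 400 → 800 → 1600.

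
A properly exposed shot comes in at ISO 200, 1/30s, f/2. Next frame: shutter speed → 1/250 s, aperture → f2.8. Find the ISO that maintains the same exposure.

Shutter speed: 1/30 → 1/60 → 1/125 → 1/250 — 3 stops faster (darker).
Aperture: f/2 → f/2.8 — 1 stop smaller aperture (darker).
Net change so far: 4 stops darker. Offset with the ISO: 200 → 400 → 800 → 1600 → 3200.

ISO 3200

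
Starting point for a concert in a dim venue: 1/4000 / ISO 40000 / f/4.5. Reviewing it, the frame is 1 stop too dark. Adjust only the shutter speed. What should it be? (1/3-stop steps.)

1/2000s

Underexposed by 1 stop → need 1 stop brighter.
Shutter speed: 1/4000 → 1/3200 → 1/2500 → 1/2000.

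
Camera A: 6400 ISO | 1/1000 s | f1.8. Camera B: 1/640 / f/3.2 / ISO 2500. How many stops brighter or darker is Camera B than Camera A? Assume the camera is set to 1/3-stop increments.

Aperture: f/1.8 → f/2 → f/2.2 → f/2.5 → f/2.8 → f/3.2 — 1 2/3 stops smaller aperture (darker).
Shutter speed: 1/1000 → 1/800 → 1/640 — 2/3 stop slower (brighter).
ISO: 6400 → 5000 → 4000 → 3200 → 2500 — 1 1/3 stops lower (darker).
Net: −1 2/3 +2/3 −1 1/3 = −2 1/3 stops.

2 1/3 stops darker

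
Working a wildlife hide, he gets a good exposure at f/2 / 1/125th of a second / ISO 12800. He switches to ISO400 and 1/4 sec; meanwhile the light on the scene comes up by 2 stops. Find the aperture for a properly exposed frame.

Scene light: 2 stops brighter.
ISO: 12800 → 6400 → 3200 → 1600 → 800 → 400 — 5 stops dropped (darker).
Shutter speed: 1/125 → 1/60 → 1/30 → 1/15 → 1/8 → 1/4 — 5 stops longer (brighter).
Net so far: 2 stops brighter. Aperture: f/2 → f/2.8 → f/4.

f/4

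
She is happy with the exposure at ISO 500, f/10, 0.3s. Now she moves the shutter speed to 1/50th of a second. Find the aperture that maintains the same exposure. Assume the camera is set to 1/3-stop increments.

f/2.5

Shutter speed: 0.3 → 1/4 → 1/5 → 1/6 → 1/8 → 1/10 → 1/13 → 1/15 → 1/20 → 1/25 → 1/30 → 1/40 → 1/50 — 4 stops shorter (darker).
Need 4 stops brighter from the aperture: f/10 → f/9 → f/8 → f/7.1 → f/6.3 → f/5.6 → f/5 → f/4.5 → f/4 → f/3.5 → f/3.2 → f/2.8 → f/2.5.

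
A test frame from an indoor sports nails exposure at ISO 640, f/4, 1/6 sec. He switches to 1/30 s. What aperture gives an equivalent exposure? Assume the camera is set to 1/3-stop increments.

f/1.8

Shutter speed: 1/6 → 1/8 → 1/10 → 1/13 → 1/15 → 1/20 → 1/25 → 1/30 — 2 1/3 stops faster (darker).
Need 2 1/3 stops brighter from the aperture: f/4 → f/3.5 → f/3.2 → f/2.8 → f/2.5 → f/2.2 → f/2 → f/1.8.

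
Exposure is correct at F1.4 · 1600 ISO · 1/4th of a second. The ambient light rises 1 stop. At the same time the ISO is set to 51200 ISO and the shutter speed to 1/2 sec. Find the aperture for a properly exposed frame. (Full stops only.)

f/16

Scene light: 1 stop brighter.
ISO: 1600 → 3200 → 6400 → 12800 → 25600 → 51200 — 5 stops higher (brighter).
Shutter speed: 1/4 → 1/2 — 1 stop slower (brighter).
Net so far: 7 stops brighter. Aperture: f/1.4 → f/2 → f/2.8 → f/4 → f/5.6 → f/8 → f/11 → f/16.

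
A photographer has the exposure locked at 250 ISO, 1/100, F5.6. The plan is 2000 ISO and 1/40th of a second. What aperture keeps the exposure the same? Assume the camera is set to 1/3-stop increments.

f/25

ISO: 250 → 320 → 400 → 500 → 640 → 800 → 1000 → 1250 → 1600 → 2000 — 3 stops higher (brighter).
Shutter speed: 1/100 → 1/80 → 1/60 → 1/50 → 1/40 — 1 1/3 stops longer (brighter).
Net change so far: 4 1/3 stops brighter. Offset with the aperture: f/5.6 → f/6.3 → f/7.1 → f/8 → f/9 → f/10 → f/11 → f/13 → f/14 → f/16 → f/18 → f/20 → f/22 → f/25.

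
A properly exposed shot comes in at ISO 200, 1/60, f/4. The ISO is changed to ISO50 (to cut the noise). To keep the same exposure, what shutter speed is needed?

1/15s

ISO: 200 → 100 → 50 — 2 stops lower (darker).
Need 2 stops brighter from the shutter speed: 1/60 → 1/30 → 1/15.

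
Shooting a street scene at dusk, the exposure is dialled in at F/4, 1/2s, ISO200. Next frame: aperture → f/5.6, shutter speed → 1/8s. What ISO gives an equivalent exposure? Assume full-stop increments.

ISO 1600

Aperture: f/4 → f/5.6 — 1 stop stopped down (darker).
Shutter speed: 1/2 → 1/4 → 1/8 — 2 stops shorter (darker).
Net change so far: 3 stops darker. Offset with the ISO: 200 → 400 → 800 → 1600.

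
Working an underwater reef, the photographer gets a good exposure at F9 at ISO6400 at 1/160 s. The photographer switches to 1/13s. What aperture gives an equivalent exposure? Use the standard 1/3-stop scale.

f/32

Shutter speed: 1/160 → 1/125 → 1/100 → 1/80 → 1/60 → 1/50 → 1/40 → 1/30 → 1/25 → 1/20 → 1/15 → 1/13 — 3 2/3 stops longer (brighter).
Need 3 2/3 stops darker from the aperture: f/9 → f/10 → f/11 → f/13 → f/14 → f/16 → f/18 → f/20 → f/22 → f/25 → f/29 → f/32.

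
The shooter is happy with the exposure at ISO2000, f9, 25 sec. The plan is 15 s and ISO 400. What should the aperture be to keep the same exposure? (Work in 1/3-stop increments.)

f/3.2

Shutter speed: 25 → 20 → 15 — 2/3 stop shorter (darker).
ISO: 2000 → 1600 → 1250 → 1000 → 800 → 640 → 500 → 400 — 2 1/3 stops dropped (darker).
Net change so far: 3 stops darker. Offset with the aperture: f/9 → f/8 → f/7.1 → f/6.3 → f/5.6 → f/5 → f/4.5 → f/4 → f/3.5 → f/3.2.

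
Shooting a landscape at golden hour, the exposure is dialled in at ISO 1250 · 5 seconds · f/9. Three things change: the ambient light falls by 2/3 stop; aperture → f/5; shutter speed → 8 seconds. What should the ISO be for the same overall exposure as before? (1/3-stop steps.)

Scene light: 2/3 stop darker.
Aperture: f/9 → f/8 → f/7.1 → f/6.3 → f/5.6 → f/5 — 1 2/3 stops wider (brighter).
Shutter speed: 5 → 6 → 8 — 2/3 stop slower (brighter).
Net so far: 1 2/3 stops brighter. ISO: 1250 → 1000 → 800 → 640 → 500 → 400.

ISO 400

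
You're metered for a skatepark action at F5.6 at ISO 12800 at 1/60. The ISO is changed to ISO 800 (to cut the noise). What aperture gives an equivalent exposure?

ISO: 12800 → 6400 → 3200 → 1600 → 800 — 4 stops lower (darker).
Need 4 stops brighter from the aperture: f/5.6 → f/4 → f/2.8 → f/2 → f/1.4.

f/1.4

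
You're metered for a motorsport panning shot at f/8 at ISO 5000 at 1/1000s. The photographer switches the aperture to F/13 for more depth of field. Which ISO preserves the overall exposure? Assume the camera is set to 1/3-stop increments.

ISO 12800

Aperture: f/8 → f/9 → f/10 → f/11 → f/13 — 1 1/3 stops narrower (darker).
Need 1 1/3 stops brighter from the ISO: 5000 → 6400 → 8000 → 10000 → 12800.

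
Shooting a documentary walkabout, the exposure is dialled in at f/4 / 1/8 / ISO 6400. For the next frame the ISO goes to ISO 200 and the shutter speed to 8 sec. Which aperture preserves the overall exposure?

f/5.6

ISO: 6400 → 3200 → 1600 → 800 → 400 → 200 — 5 stops lower (darker).
Shutter speed: 1/8 → 1/4 → 1/2 → 1 → 2 → 4 → 8 — 6 stops longer (brighter).
Net change so far: 1 stop brighter. Offset with the aperture: f/4 → f/5.6.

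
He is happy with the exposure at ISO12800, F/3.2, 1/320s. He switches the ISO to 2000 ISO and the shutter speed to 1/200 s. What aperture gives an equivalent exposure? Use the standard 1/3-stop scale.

f/1.6

ISO: 12800 → 10000 → 8000 → 6400 → 5000 → 4000 → 3200 → 2500 → 2000 — 2 2/3 stops lower (darker).
Shutter speed: 1/320 → 1/250 → 1/200 — 2/3 stop slower (brighter).
Net change so far: 2 stops darker. Offset with the aperture: f/3.2 → f/2.8 → f/2.5 → f/2.2 → f/2 → f/1.8 → f/1.6.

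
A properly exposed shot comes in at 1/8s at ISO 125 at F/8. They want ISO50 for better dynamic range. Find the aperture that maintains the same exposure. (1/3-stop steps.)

ISO: 125 → 100 → 80 → 64 → 50 — 1 1/3 stops dropped (darker).
Need 1 1/3 stops brighter from the aperture: f/8 → f/7.1 → f/6.3 → f/5.6 → f/5.

f/5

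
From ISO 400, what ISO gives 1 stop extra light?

ISO 800

ISO: 400 → 800 — 1 stop raised (brighter).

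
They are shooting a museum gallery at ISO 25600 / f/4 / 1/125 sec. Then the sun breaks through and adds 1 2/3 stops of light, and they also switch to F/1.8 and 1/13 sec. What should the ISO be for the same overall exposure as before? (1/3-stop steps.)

ISO 160

Scene light: 1 2/3 stops brighter.
Aperture: f/4 → f/3.5 → f/3.2 → f/2.8 → f/2.5 → f/2.2 → f/2 → f/1.8 — 2 1/3 stops larger aperture (brighter).
Shutter speed: 1/125 → 1/100 → 1/80 → 1/60 → 1/50 → 1/40 → 1/30 → 1/25 → 1/20 → 1/15 → 1/13 — 3 1/3 stops longer (brighter).
Net so far: 7 1/3 stops brighter. ISO: 25600 → 20000 → 16000 → 12800 → 10000 → 8000 → 6400 → 5000 → 4000 → 3200 → 2500 → 2000 → 1600 → 1250 → 1000 → 800 → 640 → 500 → 400 → 320 → 250 → 200 → 160.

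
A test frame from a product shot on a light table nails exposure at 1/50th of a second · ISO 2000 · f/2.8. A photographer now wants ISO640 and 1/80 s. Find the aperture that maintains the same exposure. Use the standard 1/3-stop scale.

f/1.2

ISO: 2000 → 1600 → 1250 → 1000 → 800 → 640 — 1 2/3 stops lower (darker).
Shutter speed: 1/50 → 1/60 → 1/80 — 2/3 stop faster (darker).
Net change so far: 2 1/3 stops darker. Offset with the aperture: f/2.8 → f/2.5 → f/2.2 → f/2 → f/1.8 → f/1.6 → f/1.4 → f/1.2.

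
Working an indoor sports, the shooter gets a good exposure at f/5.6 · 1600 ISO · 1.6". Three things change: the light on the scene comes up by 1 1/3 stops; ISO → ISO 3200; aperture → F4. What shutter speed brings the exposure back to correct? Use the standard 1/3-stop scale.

Scene light: 1 1/3 stops brighter.
ISO: 1600 → 2000 → 2500 → 3200 — 1 stop higher (brighter).
Aperture: f/5.6 → f/5 → f/4.5 → f/4 — 1 stop wider (brighter).
Net so far: 3 1/3 stops brighter. Shutter speed: 1.6 → 1.3 → 1 → 0.8 → 0.6 → 0.5 → 0.4 → 0.3 → 1/4 → 1/5 → 1/6.

1/6s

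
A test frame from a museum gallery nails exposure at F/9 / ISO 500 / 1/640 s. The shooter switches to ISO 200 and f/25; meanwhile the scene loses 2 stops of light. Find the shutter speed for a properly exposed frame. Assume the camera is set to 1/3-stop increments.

Scene light: 2 stops darker.
ISO: 500 → 400 → 320 → 250 → 200 — 1 1/3 stops dropped (darker).
Aperture: f/9 → f/10 → f/11 → f/13 → f/14 → f/16 → f/18 → f/20 → f/22 → f/25 — 3 stops stopped down (darker).
Net so far: 6 1/3 stops darker. Shutter speed: 1/640 → 1/500 → 1/400 → 1/320 → 1/250 → 1/200 → 1/160 → 1/125 → 1/100 → 1/80 → 1/60 → 1/50 → 1/40 → 1/30 → 1/25 → 1/20 → 1/15 → 1/13 → 1/10 → 1/8.

1/8s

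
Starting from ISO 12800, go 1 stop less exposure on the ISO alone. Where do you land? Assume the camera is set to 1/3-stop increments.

ISO: 12800 → 10000 → 8000 → 6400 — 1 stop lower (darker).

ISO 6400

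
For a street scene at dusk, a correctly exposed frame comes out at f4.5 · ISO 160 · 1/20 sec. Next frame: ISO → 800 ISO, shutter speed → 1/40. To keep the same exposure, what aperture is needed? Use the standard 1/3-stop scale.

f/7.1

ISO: 160 → 200 → 250 → 320 → 400 → 500 → 640 → 800 — 2 1/3 stops higher (brighter).
Shutter speed: 1/20 → 1/25 → 1/30 → 1/40 — 1 stop shorter (darker).
Net change so far: 1 1/3 stops brighter. Offset with the aperture: f/4.5 → f/5 → f/5.6 → f/6.3 → f/7.1.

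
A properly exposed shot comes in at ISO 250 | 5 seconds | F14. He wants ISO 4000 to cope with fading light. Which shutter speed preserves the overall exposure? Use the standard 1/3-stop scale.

0.3 s

ISO: 250 → 320 → 400 → 500 → 640 → 800 → 1000 → 1250 → 1600 → 2000 → 2500 → 3200 → 4000 — 4 stops raised (brighter).
Need 4 stops darker from the shutter speed: 5 → 4 → 3.2 → 2.5 → 2 → 1.6 → 1.3 → 1 → 0.8 → 0.6 → 0.5 → 0.4 → 0.3.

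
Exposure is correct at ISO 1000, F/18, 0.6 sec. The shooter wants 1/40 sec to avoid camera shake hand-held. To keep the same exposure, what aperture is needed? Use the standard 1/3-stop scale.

f/3.5

Shutter speed: 0.6 → 0.5 → 0.4 → 0.3 → 1/4 → 1/5 → 1/6 → 1/8 → 1/10 → 1/13 → 1/15 → 1/20 → 1/25 → 1/30 → 1/40 — 4 2/3 stops faster (darker).
Need 4 2/3 stops brighter from the aperture: f/18 → f/16 → f/14 → f/13 → f/11 → f/10 → f/9 → f/8 → f/7.1 → f/6.3 → f/5.6 → f/5 → f/4.5 → f/4 → f/3.5.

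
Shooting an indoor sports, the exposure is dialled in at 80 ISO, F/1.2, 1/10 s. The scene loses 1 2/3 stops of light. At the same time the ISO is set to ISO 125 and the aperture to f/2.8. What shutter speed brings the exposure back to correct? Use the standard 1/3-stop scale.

Scene light: 1 2/3 stops darker.
ISO: 80 → 100 → 125 — 2/3 stop higher (brighter).
Aperture: f/1.2 → f/1.4 → f/1.6 → f/1.8 → f/2 → f/2.2 → f/2.5 → f/2.8 — 2 1/3 stops stopped down (darker).
Net so far: 3 1/3 stops darker. Shutter speed: 1/10 → 1/8 → 1/6 → 1/5 → 1/4 → 0.3 → 0.4 → 0.5 → 0.6 → 0.8 → 1.

1 s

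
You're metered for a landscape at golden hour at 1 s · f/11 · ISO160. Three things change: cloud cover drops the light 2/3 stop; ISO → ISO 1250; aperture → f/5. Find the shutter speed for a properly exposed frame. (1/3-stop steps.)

1/25s

Scene light: 2/3 stop darker.
ISO: 160 → 200 → 250 → 320 → 400 → 500 → 640 → 800 → 1000 → 1250 — 3 stops higher (brighter).
Aperture: f/11 → f/10 → f/9 → f/8 → f/7.1 → f/6.3 → f/5.6 → f/5 — 2 1/3 stops larger aperture (brighter).
Net so far: 4 2/3 stops brighter. Shutter speed: 1 → 0.8 → 0.6 → 0.5 → 0.4 → 0.3 → 1/4 → 1/5 → 1/6 → 1/8 → 1/10 → 1/13 → 1/15 → 1/20 → 1/25.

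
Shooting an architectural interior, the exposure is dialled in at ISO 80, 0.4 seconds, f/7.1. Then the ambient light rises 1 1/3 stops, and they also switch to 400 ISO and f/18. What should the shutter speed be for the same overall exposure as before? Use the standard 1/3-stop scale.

1/5s

Scene light: 1 1/3 stops brighter.
ISO: 80 → 100 → 125 → 160 → 200 → 250 → 320 → 400 — 2 1/3 stops higher (brighter).
Aperture: f/7.1 → f/8 → f/9 → f/10 → f/11 → f/13 → f/14 → f/16 → f/18 — 2 2/3 stops stopped down (darker).
Net so far: 1 stop brighter. Shutter speed: 0.4 → 0.3 → 1/4 → 1/5.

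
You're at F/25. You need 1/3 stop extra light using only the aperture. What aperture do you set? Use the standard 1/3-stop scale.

f/22

Aperture: f/25 → f/22 — 1/3 stop opened up (brighter).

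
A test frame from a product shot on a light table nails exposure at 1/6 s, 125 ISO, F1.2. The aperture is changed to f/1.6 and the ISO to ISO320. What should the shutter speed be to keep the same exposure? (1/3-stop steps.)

Aperture: f/1.2 → f/1.4 → f/1.6 — 2/3 stop stopped down (darker).
ISO: 125 → 160 → 200 → 250 → 320 — 1 1/3 stops raised (brighter).
Net change so far: 2/3 stop brighter. Offset with the shutter speed: 1/6 → 1/8 → 1/10.

1/10s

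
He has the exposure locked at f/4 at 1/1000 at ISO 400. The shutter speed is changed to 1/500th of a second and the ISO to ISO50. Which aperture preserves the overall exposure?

f/2

Shutter speed: 1/1000 → 1/500 — 1 stop longer (brighter).
ISO: 400 → 200 → 100 → 50 — 3 stops lower (darker).
Net change so far: 2 stops darker. Offset with the aperture: f/4 → f/2.8 → f/2.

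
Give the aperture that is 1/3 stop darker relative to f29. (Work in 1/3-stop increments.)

Aperture: f/29 → f/32 — 1/3 stop stopped down (darker).

f/32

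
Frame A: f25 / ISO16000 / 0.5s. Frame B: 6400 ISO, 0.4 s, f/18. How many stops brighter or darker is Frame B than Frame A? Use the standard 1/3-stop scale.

Aperture: f/25 → f/22 → f/20 → f/18 — 1 stop opened up (brighter).
Shutter speed: 0.5 → 0.4 — 1/3 stop shorter (darker).
ISO: 16000 → 12800 → 10000 → 8000 → 6400 — 1 1/3 stops dropped (darker).
Net: +1 −1/3 −1 1/3 = −2/3 stops.

2/3 stop darker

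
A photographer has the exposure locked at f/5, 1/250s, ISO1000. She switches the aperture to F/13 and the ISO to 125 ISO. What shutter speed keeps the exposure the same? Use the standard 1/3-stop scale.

Aperture: f/5 → f/5.6 → f/6.3 → f/7.1 → f/8 → f/9 → f/10 → f/11 → f/13 — 2 2/3 stops stopped down (darker).
ISO: 1000 → 800 → 640 → 500 → 400 → 320 → 250 → 200 → 160 → 125 — 3 stops dropped (darker).
Net change so far: 5 2/3 stops darker. Offset with the shutter speed: 1/250 → 1/200 → 1/160 → 1/125 → 1/100 → 1/80 → 1/60 → 1/50 → 1/40 → 1/30 → 1/25 → 1/20 → 1/15 → 1/13 → 1/10 → 1/8 → 1/6 → 1/5.

1/5s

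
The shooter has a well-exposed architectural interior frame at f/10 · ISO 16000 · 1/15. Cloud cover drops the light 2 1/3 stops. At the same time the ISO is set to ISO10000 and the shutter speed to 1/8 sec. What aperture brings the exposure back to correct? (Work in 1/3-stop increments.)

f/5

Scene light: 2 1/3 stops darker.
ISO: 16000 → 12800 → 10000 — 2/3 stop dropped (darker).
Shutter speed: 1/15 → 1/13 → 1/10 → 1/8 — 1 stop longer (brighter).
Net so far: 2 stops darker. Aperture: f/10 → f/9 → f/8 → f/7.1 → f/6.3 → f/5.6 → f/5.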